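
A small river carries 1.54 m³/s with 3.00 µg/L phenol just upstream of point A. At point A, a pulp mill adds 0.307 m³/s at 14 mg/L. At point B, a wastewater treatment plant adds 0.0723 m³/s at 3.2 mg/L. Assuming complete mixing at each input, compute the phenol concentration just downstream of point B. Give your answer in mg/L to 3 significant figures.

2.36 mg/L

3.00 µg/L = 0.003 mg/L.
After input A: C = (1.54·0.003 + 0.307·14) / 1.847 = 2.33 mg/L.
After input B: C = (1.847·2.33 + 0.0723·3.2) / 1.919 = 2.362 mg/L.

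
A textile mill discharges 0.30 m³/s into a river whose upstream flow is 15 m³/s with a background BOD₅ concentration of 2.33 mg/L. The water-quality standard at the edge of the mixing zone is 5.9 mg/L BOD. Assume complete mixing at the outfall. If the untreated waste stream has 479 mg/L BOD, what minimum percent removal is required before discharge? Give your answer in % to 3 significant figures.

Mass balance: 5.9·15.3 = 0.3·Cₑ + 15·2.33.
Cₑ = (90.27 − 34.95) / 0.3 = 184.4 mg/L.
Required removal = 1 − 184.4/479 = 61.5 %.

61.5 %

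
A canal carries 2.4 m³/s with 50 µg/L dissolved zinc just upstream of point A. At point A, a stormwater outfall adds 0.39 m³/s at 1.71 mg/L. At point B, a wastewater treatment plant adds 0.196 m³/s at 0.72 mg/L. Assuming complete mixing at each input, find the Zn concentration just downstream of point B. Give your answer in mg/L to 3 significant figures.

50 µg/L = 0.05 mg/L.
After input A: C = (2.4·0.05 + 0.39·1.71) / 2.79 = 0.282 mg/L.
After input B: C = (2.79·0.282 + 0.196·0.72) / 2.986 = 0.3108 mg/L.

0.311 mg/L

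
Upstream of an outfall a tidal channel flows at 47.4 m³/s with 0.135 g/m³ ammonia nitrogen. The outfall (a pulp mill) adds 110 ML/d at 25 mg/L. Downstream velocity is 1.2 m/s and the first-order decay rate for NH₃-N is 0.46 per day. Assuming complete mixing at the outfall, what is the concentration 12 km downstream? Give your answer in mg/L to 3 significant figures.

0.745 mg/L

110 ML/d = 1.273 m³/s.
After complete mixing, C₀ = (1.273·25 + 47.4·0.135) / 48.67 = 0.7854 mg/L.
Travel time t = 1.2e+04 m / 1.2 m/s = 1e+04 s = 0.1157 d.
C = 0.7854·exp(−0.46·0.1157) = 0.7854·0.9482 = 0.7447 mg/L.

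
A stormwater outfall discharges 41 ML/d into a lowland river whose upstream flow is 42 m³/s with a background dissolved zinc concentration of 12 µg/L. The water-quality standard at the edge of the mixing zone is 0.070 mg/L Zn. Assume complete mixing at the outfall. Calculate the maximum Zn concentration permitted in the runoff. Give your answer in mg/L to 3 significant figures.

41 ML/d = 0.4745 m³/s.
12 µg/L = 0.012 mg/L.
Mass balance: 0.07·42.47 = 0.4745·Cₑ + 42·0.012.
Cₑ = (2.973 − 0.504) / 0.4745 = 5.203 mg/L.

5.20 mg/L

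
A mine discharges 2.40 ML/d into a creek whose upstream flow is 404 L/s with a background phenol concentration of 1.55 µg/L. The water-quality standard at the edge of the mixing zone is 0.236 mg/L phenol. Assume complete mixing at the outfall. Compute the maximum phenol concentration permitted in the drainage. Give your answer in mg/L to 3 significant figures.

3.65 mg/L

2.40 ML/d = 0.02778 m³/s.
404 L/s = 0.404 m³/s.
1.55 µg/L = 0.00155 mg/L.
Mass balance: 0.236·0.4318 = 0.02778·Cₑ + 0.404·0.00155.
Cₑ = (0.1019 − 0.0006262) / 0.02778 = 3.646 mg/L.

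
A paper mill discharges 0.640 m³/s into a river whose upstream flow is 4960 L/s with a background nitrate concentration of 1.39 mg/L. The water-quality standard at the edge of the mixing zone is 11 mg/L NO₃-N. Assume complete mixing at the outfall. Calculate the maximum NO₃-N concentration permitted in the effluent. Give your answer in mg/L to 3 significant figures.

4960 L/s = 4.96 m³/s.
Mass balance: 11·5.6 = 0.64·Cₑ + 4.96·1.39.
Cₑ = (61.6 − 6.894) / 0.64 = 85.48 mg/L.

85.5 mg/L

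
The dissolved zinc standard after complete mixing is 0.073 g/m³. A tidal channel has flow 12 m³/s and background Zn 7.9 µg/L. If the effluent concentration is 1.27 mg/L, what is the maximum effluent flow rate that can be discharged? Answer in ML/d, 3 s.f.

7.9 µg/L = 0.0079 mg/L.
Mass balance at complete mixing: C_std·(Q_w + Q_r) = Q_w·C_e + Q_r·C_b.
Rearranging, Q_w = Q_r·(C_std − C_b)/(C_e − C_std) = 12·(0.073 − 0.0079) / (1.27 − 0.073) = 0.6526 m³/s.
= 56.39 ML/d.

56.4 ML/d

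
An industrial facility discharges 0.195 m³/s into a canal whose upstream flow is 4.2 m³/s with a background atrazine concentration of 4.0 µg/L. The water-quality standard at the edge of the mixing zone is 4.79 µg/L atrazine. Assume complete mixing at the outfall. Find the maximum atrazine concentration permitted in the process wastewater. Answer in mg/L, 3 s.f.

0.0218 mg/L

4.0 µg/L = 0.004 mg/L.
4.79 µg/L = 0.00479 mg/L.
Mass balance: 0.00479·4.395 = 0.195·Cₑ + 4.2·0.004.
Cₑ = (0.02105 − 0.0168) / 0.195 = 0.02181 mg/L.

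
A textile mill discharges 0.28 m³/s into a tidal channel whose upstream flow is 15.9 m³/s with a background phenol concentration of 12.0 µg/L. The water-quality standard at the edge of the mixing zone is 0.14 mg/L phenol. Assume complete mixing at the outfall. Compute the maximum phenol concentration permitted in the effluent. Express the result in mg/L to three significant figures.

12.0 µg/L = 0.012 mg/L.
Mass balance: 0.14·16.18 = 0.28·Cₑ + 15.9·0.012.
Cₑ = (2.265 − 0.1908) / 0.28 = 7.409 mg/L.

7.41 mg/L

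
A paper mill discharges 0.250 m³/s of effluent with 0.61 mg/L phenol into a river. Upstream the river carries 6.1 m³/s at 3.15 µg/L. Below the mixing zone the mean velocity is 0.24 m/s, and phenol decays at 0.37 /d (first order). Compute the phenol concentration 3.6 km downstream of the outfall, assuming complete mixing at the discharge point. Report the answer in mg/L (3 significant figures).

0.0254 mg/L

3.15 µg/L = 0.00315 mg/L.
After complete mixing, C₀ = (0.25·0.61 + 6.1·0.00315) / 6.35 = 0.02704 mg/L.
Travel time t = 3600 m / 0.24 m/s = 1.5e+04 s = 0.1736 d.
C = 0.02704·exp(−0.37·0.1736) = 0.02704·0.9378 = 0.02536 mg/L.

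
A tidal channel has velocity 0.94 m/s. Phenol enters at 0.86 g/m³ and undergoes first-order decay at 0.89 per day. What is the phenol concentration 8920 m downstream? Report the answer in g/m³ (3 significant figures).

Travel time t = 8920 m / 0.94 m/s = 8920/0.94 = 9489 s = 0.1098 d.
First-order decay: C = 0.86·exp(−0.89·0.1098) = 0.86·0.9069 = 0.7799 g/m³.

0.780 g/m³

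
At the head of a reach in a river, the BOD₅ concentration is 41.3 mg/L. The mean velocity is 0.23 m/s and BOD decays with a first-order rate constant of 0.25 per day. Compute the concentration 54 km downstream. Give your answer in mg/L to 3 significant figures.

Travel time t = 54 km / 0.23 m/s = 5.4e+04/0.23 = 2.348e+05 s = 2.717 d.
First-order decay: C = 41.3·exp(−0.25·2.717) = 41.3·0.5069 = 20.94 mg/L.

20.9 mg/L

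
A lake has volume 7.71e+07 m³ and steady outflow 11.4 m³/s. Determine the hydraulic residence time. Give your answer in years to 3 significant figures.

Q = 11.4 m³/s × 3.156e+07 s/yr = 3.598e+08 m³/yr.
Hydraulic residence time τ = V/Q = 7.71e+07/3.598e+08 = 0.2143 yr.

0.214 yr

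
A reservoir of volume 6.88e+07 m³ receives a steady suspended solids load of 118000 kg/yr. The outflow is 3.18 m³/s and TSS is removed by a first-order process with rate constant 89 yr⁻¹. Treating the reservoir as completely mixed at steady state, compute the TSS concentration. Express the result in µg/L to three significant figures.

Outflow Q = 3.18 m³/s × 3.156e+07 s/yr = 1.004e+08 m³/yr.
Steady-state CSTR mass balance: W = Q·C + k·V·C, so C = W/(Q + kV).
Q + kV = 1.004e+08 + 89·6.88e+07 = 6.224e+09 m³/yr.
C = 118000/6.224e+09 = 1.896e-05 kg/m³ = 0.01896 mg/L = 18.96 µg/L.

19.0 µg/L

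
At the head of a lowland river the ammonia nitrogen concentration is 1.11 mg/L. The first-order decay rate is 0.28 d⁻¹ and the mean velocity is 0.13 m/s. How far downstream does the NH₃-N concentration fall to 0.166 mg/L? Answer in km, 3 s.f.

76.2 km

From C = C₀·e^(−kt), t = ln(C₀/C)/k = ln(1.11/0.166)/0.28 = 1.9/0.28 = 6.786 d.
Distance = v·t = 0.13 m/s × 5.863e+05 s = 7.622e+04 m = 76.22 km.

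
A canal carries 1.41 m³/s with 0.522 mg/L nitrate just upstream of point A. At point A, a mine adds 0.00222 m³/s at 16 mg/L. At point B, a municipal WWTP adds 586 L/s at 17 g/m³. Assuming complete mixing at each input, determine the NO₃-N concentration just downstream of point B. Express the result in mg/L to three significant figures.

5.37 mg/L

After input A: C = (1.41·0.522 + 0.00222·16) / 1.412 = 0.5463 mg/L.
586 L/s = 0.586 m³/s.
After input B: C = (1.412·0.5463 + 0.586·17) / 1.998 = 5.372 mg/L.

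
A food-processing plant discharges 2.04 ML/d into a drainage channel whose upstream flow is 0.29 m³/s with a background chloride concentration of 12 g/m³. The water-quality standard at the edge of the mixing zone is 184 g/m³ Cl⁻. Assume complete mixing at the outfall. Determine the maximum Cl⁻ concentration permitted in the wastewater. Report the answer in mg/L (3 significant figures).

2300 mg/L

2.04 ML/d = 0.02361 m³/s.
Mass balance: 184·0.3136 = 0.02361·Cₑ + 0.29·12.
Cₑ = (57.7 − 3.48) / 0.02361 = 2297 mg/L.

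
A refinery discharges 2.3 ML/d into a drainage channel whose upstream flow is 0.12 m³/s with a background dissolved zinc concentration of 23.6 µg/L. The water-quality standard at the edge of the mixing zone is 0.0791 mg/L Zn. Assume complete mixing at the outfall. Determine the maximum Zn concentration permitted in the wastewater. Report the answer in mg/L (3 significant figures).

2.3 ML/d = 0.02662 m³/s.
23.6 µg/L = 0.0236 mg/L.
Mass balance: 0.0791·0.1466 = 0.02662·Cₑ + 0.12·0.0236.
Cₑ = (0.0116 − 0.002832) / 0.02662 = 0.3293 mg/L.

0.329 mg/L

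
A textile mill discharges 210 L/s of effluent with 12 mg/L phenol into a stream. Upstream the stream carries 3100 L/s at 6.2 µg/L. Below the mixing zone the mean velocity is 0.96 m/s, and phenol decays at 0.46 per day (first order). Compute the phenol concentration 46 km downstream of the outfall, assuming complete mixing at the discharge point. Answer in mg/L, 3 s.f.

210 L/s = 0.21 m³/s.
3100 L/s = 3.1 m³/s.
6.2 µg/L = 0.0062 mg/L.
After complete mixing, C₀ = (0.21·12 + 3.1·0.0062) / 3.31 = 0.7671 mg/L.
Travel time t = 4.6e+04 m / 0.96 m/s = 4.792e+04 s = 0.5546 d.
C = 0.7671·exp(−0.46·0.5546) = 0.7671·0.7748 = 0.5944 mg/L.

0.594 mg/L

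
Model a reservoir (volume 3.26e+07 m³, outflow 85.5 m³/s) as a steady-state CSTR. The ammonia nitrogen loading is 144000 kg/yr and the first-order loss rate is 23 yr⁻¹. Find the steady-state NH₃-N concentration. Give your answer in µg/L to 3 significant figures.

Outflow Q = 85.5 m³/s × 3.156e+07 s/yr = 2.698e+09 m³/yr.
Steady-state CSTR mass balance: W = Q·C + k·V·C, so C = W/(Q + kV).
Q + kV = 2.698e+09 + 23·3.26e+07 = 3.448e+09 m³/yr.
C = 144000/3.448e+09 = 4.176e-05 kg/m³ = 0.04176 mg/L = 41.76 µg/L.

41.8 µg/L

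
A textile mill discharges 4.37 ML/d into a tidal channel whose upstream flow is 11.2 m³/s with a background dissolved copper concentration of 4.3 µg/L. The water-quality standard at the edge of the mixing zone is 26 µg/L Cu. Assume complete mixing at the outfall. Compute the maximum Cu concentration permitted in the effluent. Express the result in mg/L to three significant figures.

4.37 ML/d = 0.05058 m³/s.
4.3 µg/L = 0.0043 mg/L.
26 µg/L = 0.026 mg/L.
Mass balance: 0.026·11.25 = 0.05058·Cₑ + 11.2·0.0043.
Cₑ = (0.2925 − 0.04816) / 0.05058 = 4.831 mg/L.

4.83 mg/L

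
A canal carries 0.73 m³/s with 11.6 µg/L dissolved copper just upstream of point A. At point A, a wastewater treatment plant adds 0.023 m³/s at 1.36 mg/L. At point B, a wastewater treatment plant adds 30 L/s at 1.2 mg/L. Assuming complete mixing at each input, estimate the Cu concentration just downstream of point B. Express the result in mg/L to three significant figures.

0.0967 mg/L

11.6 µg/L = 0.0116 mg/L.
After input A: C = (0.73·0.0116 + 0.023·1.36) / 0.753 = 0.05279 mg/L.
30 L/s = 0.03 m³/s.
After input B: C = (0.753·0.05279 + 0.03·1.2) / 0.783 = 0.09674 mg/L.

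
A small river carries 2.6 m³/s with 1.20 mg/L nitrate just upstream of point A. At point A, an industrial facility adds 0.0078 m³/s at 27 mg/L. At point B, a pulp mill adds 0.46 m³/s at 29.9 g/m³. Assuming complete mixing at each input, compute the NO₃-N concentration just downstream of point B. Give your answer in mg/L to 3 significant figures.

5.57 mg/L

After input A: C = (2.6·1.2 + 0.0078·27) / 2.608 = 1.277 mg/L.
After input B: C = (2.608·1.277 + 0.46·29.9) / 3.068 = 5.569 mg/L.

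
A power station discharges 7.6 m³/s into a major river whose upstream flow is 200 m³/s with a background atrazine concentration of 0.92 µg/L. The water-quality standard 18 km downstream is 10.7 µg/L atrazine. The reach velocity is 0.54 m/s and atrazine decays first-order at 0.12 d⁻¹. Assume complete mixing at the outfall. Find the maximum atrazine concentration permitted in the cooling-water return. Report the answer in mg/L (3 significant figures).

0.92 µg/L = 0.00092 mg/L.
10.7 µg/L = 0.0107 mg/L.
Travel time to the compliance point: t = 1.8e+04/0.54 = 3.333e+04 s = 0.3858 d; decay factor exp(−0.12·0.3858) = 0.9548.
So the concentration just after mixing may be at most 0.0107/0.9548 = 0.01121 mg/L.
Mass balance: 0.01121·207.6 = 7.6·Cₑ + 200·0.00092.
Cₑ = (2.327 − 0.184) / 7.6 = 0.2819 mg/L.

0.282 mg/L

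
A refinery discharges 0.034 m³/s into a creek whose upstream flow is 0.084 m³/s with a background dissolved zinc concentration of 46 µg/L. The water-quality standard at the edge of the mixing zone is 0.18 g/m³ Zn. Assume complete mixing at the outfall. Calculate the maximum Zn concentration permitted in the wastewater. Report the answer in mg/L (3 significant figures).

0.511 mg/L

46 µg/L = 0.046 mg/L.
Mass balance: 0.18·0.118 = 0.034·Cₑ + 0.084·0.046.
Cₑ = (0.02124 − 0.003864) / 0.034 = 0.5111 mg/L.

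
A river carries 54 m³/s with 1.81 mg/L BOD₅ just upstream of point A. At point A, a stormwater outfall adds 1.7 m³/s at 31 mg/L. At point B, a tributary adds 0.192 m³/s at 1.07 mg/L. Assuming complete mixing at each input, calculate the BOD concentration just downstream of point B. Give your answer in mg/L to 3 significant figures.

After input A: C = (54·1.81 + 1.7·31) / 55.7 = 2.701 mg/L.
After input B: C = (55.7·2.701 + 0.192·1.07) / 55.89 = 2.695 mg/L.

2.70 mg/L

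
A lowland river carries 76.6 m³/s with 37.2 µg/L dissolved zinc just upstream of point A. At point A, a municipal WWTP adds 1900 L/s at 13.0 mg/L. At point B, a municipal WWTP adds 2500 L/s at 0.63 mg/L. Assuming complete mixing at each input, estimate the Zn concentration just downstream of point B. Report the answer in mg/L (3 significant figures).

37.2 µg/L = 0.0372 mg/L.
1900 L/s = 1.9 m³/s.
After input A: C = (76.6·0.0372 + 1.9·13) / 78.5 = 0.3509 mg/L.
2500 L/s = 2.5 m³/s.
After input B: C = (78.5·0.3509 + 2.5·0.63) / 81 = 0.3596 mg/L.

0.360 mg/L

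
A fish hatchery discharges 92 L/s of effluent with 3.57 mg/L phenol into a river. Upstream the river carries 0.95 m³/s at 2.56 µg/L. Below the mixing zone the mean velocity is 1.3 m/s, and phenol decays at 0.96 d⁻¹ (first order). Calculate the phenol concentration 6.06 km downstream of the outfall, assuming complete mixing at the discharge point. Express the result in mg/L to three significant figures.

0.302 mg/L

92 L/s = 0.092 m³/s.
2.56 µg/L = 0.00256 mg/L.
After complete mixing, C₀ = (0.092·3.57 + 0.95·0.00256) / 1.042 = 0.3175 mg/L.
Travel time t = 6060 m / 1.3 m/s = 4662 s = 0.05395 d.
C = 0.3175·exp(−0.96·0.05395) = 0.3175·0.9495 = 0.3015 mg/L.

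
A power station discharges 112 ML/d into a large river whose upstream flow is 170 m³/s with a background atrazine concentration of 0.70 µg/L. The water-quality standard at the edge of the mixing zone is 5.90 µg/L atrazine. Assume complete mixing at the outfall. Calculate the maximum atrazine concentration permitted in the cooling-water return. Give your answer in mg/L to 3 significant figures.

0.688 mg/L

112 ML/d = 1.296 m³/s.
0.70 µg/L = 0.0007 mg/L.
5.90 µg/L = 0.0059 mg/L.
Mass balance: 0.0059·171.3 = 1.296·Cₑ + 170·0.0007.
Cₑ = (1.011 − 0.119) / 1.296 = 0.6878 mg/L.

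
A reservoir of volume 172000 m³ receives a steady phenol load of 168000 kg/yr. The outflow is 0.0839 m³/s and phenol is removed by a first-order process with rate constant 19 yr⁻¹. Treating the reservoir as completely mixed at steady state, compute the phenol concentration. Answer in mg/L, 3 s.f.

Outflow Q = 0.0839 m³/s × 3.156e+07 s/yr = 2.648e+06 m³/yr.
Steady-state CSTR mass balance: W = Q·C + k·V·C, so C = W/(Q + kV).
Q + kV = 2.648e+06 + 19·172000 = 5.916e+06 m³/yr.
C = 168000/5.916e+06 = 0.0284 kg/m³ = 28.4 mg/L.

28.4 mg/L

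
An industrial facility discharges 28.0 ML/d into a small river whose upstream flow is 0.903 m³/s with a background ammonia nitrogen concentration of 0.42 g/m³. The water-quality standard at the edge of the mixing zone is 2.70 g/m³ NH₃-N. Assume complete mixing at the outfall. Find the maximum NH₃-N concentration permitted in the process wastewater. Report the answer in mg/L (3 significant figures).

9.05 mg/L

28.0 ML/d = 0.3241 m³/s.
Mass balance: 2.7·1.227 = 0.3241·Cₑ + 0.903·0.42.
Cₑ = (3.313 − 0.3793) / 0.3241 = 9.053 mg/L.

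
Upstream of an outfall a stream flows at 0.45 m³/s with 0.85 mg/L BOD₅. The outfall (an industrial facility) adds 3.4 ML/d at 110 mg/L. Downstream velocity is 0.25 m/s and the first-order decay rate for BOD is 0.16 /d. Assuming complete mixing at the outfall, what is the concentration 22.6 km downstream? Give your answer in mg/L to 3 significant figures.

8.14 mg/L

3.4 ML/d = 0.03935 m³/s.
After complete mixing, C₀ = (0.03935·110 + 0.45·0.85) / 0.4894 = 9.627 mg/L.
Travel time t = 2.26e+04 m / 0.25 m/s = 9.04e+04 s = 1.046 d.
C = 9.627·exp(−0.16·1.046) = 9.627·0.8459 = 8.143 mg/L.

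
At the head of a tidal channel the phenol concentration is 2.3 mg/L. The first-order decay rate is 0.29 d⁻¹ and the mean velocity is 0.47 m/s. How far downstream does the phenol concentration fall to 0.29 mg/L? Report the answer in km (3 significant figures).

From C = C₀·e^(−kt), t = ln(C₀/C)/k = ln(2.3/0.29)/0.29 = 2.071/0.29 = 7.141 d.
Distance = v·t = 0.47 m/s × 6.17e+05 s = 2.9e+05 m = 290 km.

290 km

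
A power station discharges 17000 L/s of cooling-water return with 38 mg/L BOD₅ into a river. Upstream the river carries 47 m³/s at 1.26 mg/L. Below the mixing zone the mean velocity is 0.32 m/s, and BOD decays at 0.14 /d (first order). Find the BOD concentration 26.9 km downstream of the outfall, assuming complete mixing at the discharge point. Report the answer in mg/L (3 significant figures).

9.62 mg/L

17000 L/s = 17 m³/s.
After complete mixing, C₀ = (17·38 + 47·1.26) / 64 = 11.02 mg/L.
Travel time t = 2.69e+04 m / 0.32 m/s = 8.406e+04 s = 0.9729 d.
C = 11.02·exp(−0.14·0.9729) = 11.02·0.8727 = 9.616 mg/L.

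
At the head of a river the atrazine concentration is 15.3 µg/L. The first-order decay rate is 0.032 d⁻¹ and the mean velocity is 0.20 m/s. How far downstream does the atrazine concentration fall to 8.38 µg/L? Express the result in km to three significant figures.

325 km

From C = C₀·e^(−kt), t = ln(C₀/C)/k = ln(15.3/8.38)/0.032 = 0.602/0.032 = 18.81 d.
Distance = v·t = 0.20 m/s × 1.625e+06 s = 3.251e+05 m = 325.1 km.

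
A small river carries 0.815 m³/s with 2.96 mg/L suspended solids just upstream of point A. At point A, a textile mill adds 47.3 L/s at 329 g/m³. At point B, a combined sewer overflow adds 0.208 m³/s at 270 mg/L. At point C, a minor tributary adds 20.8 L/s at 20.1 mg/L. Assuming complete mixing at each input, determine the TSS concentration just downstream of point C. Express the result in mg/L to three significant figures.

68.3 mg/L

47.3 L/s = 0.0473 m³/s.
After input A: C = (0.815·2.96 + 0.0473·329) / 0.8623 = 20.84 mg/L.
After input B: C = (0.8623·20.84 + 0.208·270) / 1.07 = 69.26 mg/L.
20.8 L/s = 0.0208 m³/s.
After input C: C = (1.07·69.26 + 0.0208·20.1) / 1.091 = 68.33 mg/L.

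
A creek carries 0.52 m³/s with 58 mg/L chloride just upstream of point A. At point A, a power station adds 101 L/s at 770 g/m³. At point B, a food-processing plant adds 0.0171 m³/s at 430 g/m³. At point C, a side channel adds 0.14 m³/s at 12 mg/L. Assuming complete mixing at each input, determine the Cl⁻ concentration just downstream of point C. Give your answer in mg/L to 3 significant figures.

150 mg/L

101 L/s = 0.101 m³/s.
After input A: C = (0.52·58 + 0.101·770) / 0.621 = 173.8 mg/L.
After input B: C = (0.621·173.8 + 0.0171·430) / 0.6381 = 180.7 mg/L.
After input C: C = (0.6381·180.7 + 0.14·12) / 0.7781 = 150.3 mg/L.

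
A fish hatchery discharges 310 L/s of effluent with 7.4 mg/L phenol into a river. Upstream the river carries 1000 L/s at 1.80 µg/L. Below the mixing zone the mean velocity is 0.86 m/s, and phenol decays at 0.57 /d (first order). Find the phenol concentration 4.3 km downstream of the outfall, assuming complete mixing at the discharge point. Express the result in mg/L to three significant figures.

1.70 mg/L

310 L/s = 0.31 m³/s.
1000 L/s = 1 m³/s.
1.80 µg/L = 0.0018 mg/L.
After complete mixing, C₀ = (0.31·7.4 + 1·0.0018) / 1.31 = 1.753 mg/L.
Travel time t = 4300 m / 0.86 m/s = 5000 s = 0.05787 d.
C = 1.753·exp(−0.57·0.05787) = 1.753·0.9676 = 1.696 mg/L.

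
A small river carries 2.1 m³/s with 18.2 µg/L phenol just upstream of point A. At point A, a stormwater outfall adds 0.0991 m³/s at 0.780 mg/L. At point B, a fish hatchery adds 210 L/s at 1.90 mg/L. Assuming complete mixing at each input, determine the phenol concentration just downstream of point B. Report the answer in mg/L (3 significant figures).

0.214 mg/L

18.2 µg/L = 0.0182 mg/L.
After input A: C = (2.1·0.0182 + 0.0991·0.78) / 2.199 = 0.05253 mg/L.
210 L/s = 0.21 m³/s.
After input B: C = (2.199·0.05253 + 0.21·1.9) / 2.409 = 0.2136 mg/L.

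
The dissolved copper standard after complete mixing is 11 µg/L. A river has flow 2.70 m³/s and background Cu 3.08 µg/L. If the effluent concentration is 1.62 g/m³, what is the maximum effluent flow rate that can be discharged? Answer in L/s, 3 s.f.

13.3 L/s

3.08 µg/L = 0.00308 mg/L.
11 µg/L = 0.011 mg/L.
Mass balance at complete mixing: C_std·(Q_w + Q_r) = Q_w·C_e + Q_r·C_b.
Rearranging, Q_w = Q_r·(C_std − C_b)/(C_e − C_std) = 2.70·(0.011 − 0.00308) / (1.62 − 0.011) = 0.01329 m³/s.
= 13.29 L/s.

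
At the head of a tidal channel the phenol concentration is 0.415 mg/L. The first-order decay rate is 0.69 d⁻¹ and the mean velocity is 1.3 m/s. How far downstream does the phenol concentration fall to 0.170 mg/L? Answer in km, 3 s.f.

145 km

From C = C₀·e^(−kt), t = ln(C₀/C)/k = ln(0.415/0.170)/0.69 = 0.8925/0.69 = 1.293 d.
Distance = v·t = 1.3 m/s × 1.118e+05 s = 1.453e+05 m = 145.3 km.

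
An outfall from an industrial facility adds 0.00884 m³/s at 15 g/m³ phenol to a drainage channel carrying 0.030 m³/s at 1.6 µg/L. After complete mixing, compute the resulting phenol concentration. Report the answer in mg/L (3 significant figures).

3.42 mg/L

1.6 µg/L = 0.0016 mg/L.
Flow-weighted mixing gives C = (0.00884·15 + 0.03·0.0016) / (0.00884 + 0.03) = 0.1326/0.03884 = 3.415 mg/L.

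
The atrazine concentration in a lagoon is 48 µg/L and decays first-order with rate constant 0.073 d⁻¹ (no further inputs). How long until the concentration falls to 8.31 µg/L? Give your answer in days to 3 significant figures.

t = ln(C₀/C)/k = ln(48/8.31)/0.073 = 1.754/0.073 = 24.02 d.

24.0 d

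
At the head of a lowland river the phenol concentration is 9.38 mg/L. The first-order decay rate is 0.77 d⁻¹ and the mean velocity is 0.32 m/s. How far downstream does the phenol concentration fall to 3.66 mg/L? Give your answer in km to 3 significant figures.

33.8 km

From C = C₀·e^(−kt), t = ln(C₀/C)/k = ln(9.38/3.66)/0.77 = 0.9411/0.77 = 1.222 d.
Distance = v·t = 0.32 m/s × 1.056e+05 s = 3.379e+04 m = 33.79 km.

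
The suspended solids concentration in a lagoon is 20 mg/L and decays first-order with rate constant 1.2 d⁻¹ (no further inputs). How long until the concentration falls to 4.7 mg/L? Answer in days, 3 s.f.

1.21 d

t = ln(C₀/C)/k = ln(20/4.7)/1.2 = 1.448/1.2 = 1.207 d.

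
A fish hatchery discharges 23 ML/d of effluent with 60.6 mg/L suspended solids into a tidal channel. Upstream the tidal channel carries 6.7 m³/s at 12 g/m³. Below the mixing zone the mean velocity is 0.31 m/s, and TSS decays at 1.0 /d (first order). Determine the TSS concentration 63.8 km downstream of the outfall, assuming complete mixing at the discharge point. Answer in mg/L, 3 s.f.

23 ML/d = 0.2662 m³/s.
After complete mixing, C₀ = (0.2662·60.6 + 6.7·12) / 6.966 = 13.86 mg/L.
Travel time t = 6.38e+04 m / 0.31 m/s = 2.058e+05 s = 2.382 d.
C = 13.86·exp(−1.0·2.382) = 13.86·0.09236 = 1.28 mg/L.

1.28 mg/L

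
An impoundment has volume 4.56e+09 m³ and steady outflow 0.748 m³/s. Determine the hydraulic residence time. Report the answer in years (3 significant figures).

193 yr

Q = 0.748 m³/s × 3.156e+07 s/yr = 2.361e+07 m³/yr.
Hydraulic residence time τ = V/Q = 4.56e+09/2.361e+07 = 193.2 yr.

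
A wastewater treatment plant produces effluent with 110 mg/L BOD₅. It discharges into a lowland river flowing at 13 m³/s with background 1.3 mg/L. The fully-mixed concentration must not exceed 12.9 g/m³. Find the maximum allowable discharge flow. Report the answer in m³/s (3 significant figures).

1.55 m³/s

Mass balance at complete mixing: C_std·(Q_w + Q_r) = Q_w·C_e + Q_r·C_b.
Rearranging, Q_w = Q_r·(C_std − C_b)/(C_e − C_std) = 13·(12.9 − 1.3) / (110 − 12.9) = 1.553 m³/s.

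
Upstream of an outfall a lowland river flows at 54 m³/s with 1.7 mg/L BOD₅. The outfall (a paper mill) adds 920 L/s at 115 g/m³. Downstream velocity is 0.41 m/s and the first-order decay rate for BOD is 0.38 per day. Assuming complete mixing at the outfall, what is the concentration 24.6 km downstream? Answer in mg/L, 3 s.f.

2.76 mg/L

920 L/s = 0.92 m³/s.
After complete mixing, C₀ = (0.92·115 + 54·1.7) / 54.92 = 3.598 mg/L.
Travel time t = 2.46e+04 m / 0.41 m/s = 6e+04 s = 0.6944 d.
C = 3.598·exp(−0.38·0.6944) = 3.598·0.7681 = 2.763 mg/L.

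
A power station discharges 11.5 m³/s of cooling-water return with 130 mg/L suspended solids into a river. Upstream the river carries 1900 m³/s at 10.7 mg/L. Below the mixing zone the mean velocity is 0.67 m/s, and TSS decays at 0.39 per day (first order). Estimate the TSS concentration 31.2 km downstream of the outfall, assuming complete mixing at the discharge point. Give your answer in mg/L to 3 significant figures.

After complete mixing, C₀ = (11.5·130 + 1900·10.7) / 1912 = 11.42 mg/L.
Travel time t = 3.12e+04 m / 0.67 m/s = 4.657e+04 s = 0.539 d.
C = 11.42·exp(−0.39·0.539) = 11.42·0.8104 = 9.253 mg/L.

9.25 mg/L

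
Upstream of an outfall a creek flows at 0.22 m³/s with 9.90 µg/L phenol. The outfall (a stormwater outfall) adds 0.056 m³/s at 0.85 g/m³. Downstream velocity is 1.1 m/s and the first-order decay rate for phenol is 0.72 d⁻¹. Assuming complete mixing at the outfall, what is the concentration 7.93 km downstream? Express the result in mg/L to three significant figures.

9.90 µg/L = 0.0099 mg/L.
After complete mixing, C₀ = (0.056·0.85 + 0.22·0.0099) / 0.276 = 0.1804 mg/L.
Travel time t = 7930 m / 1.1 m/s = 7209 s = 0.08344 d.
C = 0.1804·exp(−0.72·0.08344) = 0.1804·0.9417 = 0.1698 mg/L.

0.170 mg/L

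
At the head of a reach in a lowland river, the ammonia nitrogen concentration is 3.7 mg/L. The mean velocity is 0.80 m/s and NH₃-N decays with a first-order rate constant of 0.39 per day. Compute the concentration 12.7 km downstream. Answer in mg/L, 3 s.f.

3.44 mg/L

Travel time t = 12.7 km / 0.80 m/s = 1.27e+04/0.80 = 1.588e+04 s = 0.1837 d.
First-order decay: C = 3.7·exp(−0.39·0.1837) = 3.7·0.9308 = 3.444 mg/L.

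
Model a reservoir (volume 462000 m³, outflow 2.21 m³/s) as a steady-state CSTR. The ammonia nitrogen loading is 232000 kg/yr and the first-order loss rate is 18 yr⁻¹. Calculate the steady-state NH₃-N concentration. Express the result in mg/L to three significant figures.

Outflow Q = 2.21 m³/s × 3.156e+07 s/yr = 6.974e+07 m³/yr.
Steady-state CSTR mass balance: W = Q·C + k·V·C, so C = W/(Q + kV).
Q + kV = 6.974e+07 + 18·462000 = 7.806e+07 m³/yr.
C = 232000/7.806e+07 = 0.002972 kg/m³ = 2.972 mg/L.

2.97 mg/L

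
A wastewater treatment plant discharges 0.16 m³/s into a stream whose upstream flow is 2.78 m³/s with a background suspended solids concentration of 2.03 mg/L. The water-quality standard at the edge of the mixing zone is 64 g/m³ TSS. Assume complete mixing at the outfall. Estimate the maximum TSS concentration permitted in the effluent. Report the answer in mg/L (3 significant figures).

Mass balance: 64·2.94 = 0.16·Cₑ + 2.78·2.03.
Cₑ = (188.2 − 5.643) / 0.16 = 1141 mg/L.

1140 mg/L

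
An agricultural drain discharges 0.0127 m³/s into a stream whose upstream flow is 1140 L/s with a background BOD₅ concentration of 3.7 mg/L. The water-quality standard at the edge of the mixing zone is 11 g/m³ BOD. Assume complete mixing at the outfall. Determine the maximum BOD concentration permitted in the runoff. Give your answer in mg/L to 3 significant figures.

666 mg/L

1140 L/s = 1.14 m³/s.
Mass balance: 11·1.153 = 0.0127·Cₑ + 1.14·3.7.
Cₑ = (12.68 − 4.218) / 0.0127 = 666.3 mg/L.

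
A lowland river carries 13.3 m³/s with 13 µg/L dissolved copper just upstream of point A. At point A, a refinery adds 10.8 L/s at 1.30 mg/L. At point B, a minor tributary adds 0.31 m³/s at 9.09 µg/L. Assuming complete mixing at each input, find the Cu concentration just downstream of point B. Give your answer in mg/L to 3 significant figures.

0.0139 mg/L

13 µg/L = 0.013 mg/L.
10.8 L/s = 0.0108 m³/s.
After input A: C = (13.3·0.013 + 0.0108·1.3) / 13.31 = 0.01404 mg/L.
9.09 µg/L = 0.00909 mg/L.
After input B: C = (13.31·0.01404 + 0.31·0.00909) / 13.62 = 0.01393 mg/L.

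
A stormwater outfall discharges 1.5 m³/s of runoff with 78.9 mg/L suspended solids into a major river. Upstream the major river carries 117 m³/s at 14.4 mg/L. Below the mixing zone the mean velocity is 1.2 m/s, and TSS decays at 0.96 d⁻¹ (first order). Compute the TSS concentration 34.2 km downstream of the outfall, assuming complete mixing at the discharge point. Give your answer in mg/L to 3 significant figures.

11.1 mg/L

After complete mixing, C₀ = (1.5·78.9 + 117·14.4) / 118.5 = 15.22 mg/L.
Travel time t = 3.42e+04 m / 1.2 m/s = 2.85e+04 s = 0.3299 d.
C = 15.22·exp(−0.96·0.3299) = 15.22·0.7286 = 11.09 mg/L.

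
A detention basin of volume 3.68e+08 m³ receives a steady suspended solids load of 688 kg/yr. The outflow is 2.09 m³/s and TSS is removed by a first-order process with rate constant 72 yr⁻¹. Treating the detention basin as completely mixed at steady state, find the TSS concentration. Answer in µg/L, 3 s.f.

Outflow Q = 2.09 m³/s × 3.156e+07 s/yr = 6.596e+07 m³/yr.
Steady-state CSTR mass balance: W = Q·C + k·V·C, so C = W/(Q + kV).
Q + kV = 6.596e+07 + 72·3.68e+08 = 2.656e+10 m³/yr.
C = 688/2.656e+10 = 2.59e-08 kg/m³ = 2.59e-05 mg/L = 0.0259 µg/L.

0.0259 µg/L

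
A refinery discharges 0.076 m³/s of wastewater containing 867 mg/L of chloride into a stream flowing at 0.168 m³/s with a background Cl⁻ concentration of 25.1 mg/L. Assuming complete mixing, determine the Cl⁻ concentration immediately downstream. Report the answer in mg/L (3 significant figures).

Conservation of mass across the mixing zone: C = (0.076·867 + 0.168·25.1) / (0.076 + 0.168) = 70.11/0.244 = 287.3 mg/L.

287 mg/L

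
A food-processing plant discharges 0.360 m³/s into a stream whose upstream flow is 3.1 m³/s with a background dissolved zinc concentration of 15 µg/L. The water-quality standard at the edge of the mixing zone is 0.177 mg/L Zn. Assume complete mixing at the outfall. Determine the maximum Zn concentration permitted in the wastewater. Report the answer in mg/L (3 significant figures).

15 µg/L = 0.015 mg/L.
Mass balance: 0.177·3.46 = 0.36·Cₑ + 3.1·0.015.
Cₑ = (0.6124 − 0.0465) / 0.36 = 1.572 mg/L.

1.57 mg/L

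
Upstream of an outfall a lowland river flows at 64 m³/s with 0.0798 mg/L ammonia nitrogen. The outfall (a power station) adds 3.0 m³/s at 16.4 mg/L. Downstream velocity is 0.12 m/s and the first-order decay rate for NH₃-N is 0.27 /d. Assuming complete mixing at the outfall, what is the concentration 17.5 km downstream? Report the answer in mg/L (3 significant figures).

After complete mixing, C₀ = (3·16.4 + 64·0.0798) / 67 = 0.8106 mg/L.
Travel time t = 1.75e+04 m / 0.12 m/s = 1.458e+05 s = 1.688 d.
C = 0.8106·exp(−0.27·1.688) = 0.8106·0.634 = 0.5139 mg/L.

0.514 mg/L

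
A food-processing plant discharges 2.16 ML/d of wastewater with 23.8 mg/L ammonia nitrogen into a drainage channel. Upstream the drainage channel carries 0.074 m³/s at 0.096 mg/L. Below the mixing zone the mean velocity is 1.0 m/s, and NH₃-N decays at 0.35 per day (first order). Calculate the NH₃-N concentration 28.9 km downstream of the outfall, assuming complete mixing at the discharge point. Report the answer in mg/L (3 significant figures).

5.41 mg/L

2.16 ML/d = 0.025 m³/s.
After complete mixing, C₀ = (0.025·23.8 + 0.074·0.096) / 0.099 = 6.082 mg/L.
Travel time t = 2.89e+04 m / 1.0 m/s = 2.89e+04 s = 0.3345 d.
C = 6.082·exp(−0.35·0.3345) = 6.082·0.8895 = 5.41 mg/L.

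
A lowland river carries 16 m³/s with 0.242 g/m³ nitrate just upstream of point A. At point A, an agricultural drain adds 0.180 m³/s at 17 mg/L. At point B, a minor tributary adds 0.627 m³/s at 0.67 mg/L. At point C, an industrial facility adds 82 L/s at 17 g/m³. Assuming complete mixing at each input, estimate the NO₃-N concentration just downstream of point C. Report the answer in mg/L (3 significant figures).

After input A: C = (16·0.242 + 0.18·17) / 16.18 = 0.4284 mg/L.
After input B: C = (16.18·0.4284 + 0.627·0.67) / 16.81 = 0.4374 mg/L.
82 L/s = 0.082 m³/s.
After input C: C = (16.81·0.4374 + 0.082·17) / 16.89 = 0.5179 mg/L.

0.518 mg/L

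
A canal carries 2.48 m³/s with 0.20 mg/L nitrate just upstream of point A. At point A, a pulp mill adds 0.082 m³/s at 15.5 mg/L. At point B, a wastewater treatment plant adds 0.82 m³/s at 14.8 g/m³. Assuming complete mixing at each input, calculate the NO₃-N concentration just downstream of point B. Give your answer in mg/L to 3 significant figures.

After input A: C = (2.48·0.2 + 0.082·15.5) / 2.562 = 0.6897 mg/L.
After input B: C = (2.562·0.6897 + 0.82·14.8) / 3.382 = 4.111 mg/L.

4.11 mg/L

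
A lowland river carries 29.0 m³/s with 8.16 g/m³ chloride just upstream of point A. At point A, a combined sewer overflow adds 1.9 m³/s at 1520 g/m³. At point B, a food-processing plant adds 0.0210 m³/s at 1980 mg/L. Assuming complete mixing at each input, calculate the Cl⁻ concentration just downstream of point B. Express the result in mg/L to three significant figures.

102 mg/L

After input A: C = (29·8.16 + 1.9·1520) / 30.9 = 101.1 mg/L.
After input B: C = (30.9·101.1 + 0.021·1980) / 30.92 = 102.4 mg/L.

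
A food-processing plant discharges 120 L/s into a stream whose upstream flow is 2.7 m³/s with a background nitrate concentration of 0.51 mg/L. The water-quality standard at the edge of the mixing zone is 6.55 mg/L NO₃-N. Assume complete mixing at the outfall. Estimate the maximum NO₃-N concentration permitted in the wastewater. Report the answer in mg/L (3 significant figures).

142 mg/L

120 L/s = 0.12 m³/s.
Mass balance: 6.55·2.82 = 0.12·Cₑ + 2.7·0.51.
Cₑ = (18.47 − 1.377) / 0.12 = 142.5 mg/L.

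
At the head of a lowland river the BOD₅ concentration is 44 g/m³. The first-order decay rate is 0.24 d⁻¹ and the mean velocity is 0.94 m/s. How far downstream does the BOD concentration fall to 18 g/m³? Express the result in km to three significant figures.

From C = C₀·e^(−kt), t = ln(C₀/C)/k = ln(44/18)/0.24 = 0.8938/0.24 = 3.724 d.
Distance = v·t = 0.94 m/s × 3.218e+05 s = 3.025e+05 m = 302.5 km.

302 km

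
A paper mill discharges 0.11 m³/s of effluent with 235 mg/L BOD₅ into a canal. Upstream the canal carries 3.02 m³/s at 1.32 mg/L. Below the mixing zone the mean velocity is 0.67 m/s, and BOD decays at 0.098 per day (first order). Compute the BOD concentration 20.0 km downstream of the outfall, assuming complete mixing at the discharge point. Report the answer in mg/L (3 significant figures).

9.22 mg/L

After complete mixing, C₀ = (0.11·235 + 3.02·1.32) / 3.13 = 9.532 mg/L.
Travel time t = 2e+04 m / 0.67 m/s = 2.985e+04 s = 0.3455 d.
C = 9.532·exp(−0.098·0.3455) = 9.532·0.9667 = 9.215 mg/L.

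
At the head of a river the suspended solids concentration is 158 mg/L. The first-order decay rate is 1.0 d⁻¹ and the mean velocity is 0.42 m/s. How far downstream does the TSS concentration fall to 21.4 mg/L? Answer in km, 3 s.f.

72.5 km

From C = C₀·e^(−kt), t = ln(C₀/C)/k = ln(158/21.4)/1.0 = 1.999/1.0 = 1.999 d.
Distance = v·t = 0.42 m/s × 1.727e+05 s = 7.255e+04 m = 72.55 km.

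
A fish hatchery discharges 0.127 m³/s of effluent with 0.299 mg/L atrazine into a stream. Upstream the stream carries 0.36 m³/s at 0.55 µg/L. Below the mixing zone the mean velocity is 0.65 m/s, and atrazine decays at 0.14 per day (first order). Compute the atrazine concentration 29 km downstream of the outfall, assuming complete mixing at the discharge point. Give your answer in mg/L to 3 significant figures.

0.55 µg/L = 0.00055 mg/L.
After complete mixing, C₀ = (0.127·0.299 + 0.36·0.00055) / 0.487 = 0.07838 mg/L.
Travel time t = 2.9e+04 m / 0.65 m/s = 4.462e+04 s = 0.5164 d.
C = 0.07838·exp(−0.14·0.5164) = 0.07838·0.9303 = 0.07291 mg/L.

0.0729 mg/L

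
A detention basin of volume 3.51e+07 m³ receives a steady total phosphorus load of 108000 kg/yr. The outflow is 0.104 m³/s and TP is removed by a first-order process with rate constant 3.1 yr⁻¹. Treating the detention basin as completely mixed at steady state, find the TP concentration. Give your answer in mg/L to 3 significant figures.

Outflow Q = 0.104 m³/s × 3.156e+07 s/yr = 3.282e+06 m³/yr.
Steady-state CSTR mass balance: W = Q·C + k·V·C, so C = W/(Q + kV).
Q + kV = 3.282e+06 + 3.1·3.51e+07 = 1.121e+08 m³/yr.
C = 108000/1.121e+08 = 0.0009635 kg/m³ = 0.9635 mg/L.

0.963 mg/L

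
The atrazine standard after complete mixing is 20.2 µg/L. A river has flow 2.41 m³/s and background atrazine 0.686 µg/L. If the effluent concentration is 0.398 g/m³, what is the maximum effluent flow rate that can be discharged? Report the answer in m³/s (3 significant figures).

0.124 m³/s

0.686 µg/L = 0.000686 mg/L.
20.2 µg/L = 0.0202 mg/L.
Mass balance at complete mixing: C_std·(Q_w + Q_r) = Q_w·C_e + Q_r·C_b.
Rearranging, Q_w = Q_r·(C_std − C_b)/(C_e − C_std) = 2.41·(0.0202 − 0.000686) / (0.398 − 0.0202) = 0.1245 m³/s.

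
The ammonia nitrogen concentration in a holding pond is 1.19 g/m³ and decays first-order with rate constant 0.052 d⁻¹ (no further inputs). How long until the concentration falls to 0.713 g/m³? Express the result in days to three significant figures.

t = ln(C₀/C)/k = ln(1.19/0.713)/0.052 = 0.5122/0.052 = 9.851 d.

9.85 d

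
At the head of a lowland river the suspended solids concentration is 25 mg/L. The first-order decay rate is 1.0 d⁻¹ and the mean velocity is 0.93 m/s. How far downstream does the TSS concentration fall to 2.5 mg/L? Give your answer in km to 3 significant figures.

From C = C₀·e^(−kt), t = ln(C₀/C)/k = ln(25/2.5)/1.0 = 2.303/1.0 = 2.303 d.
Distance = v·t = 0.93 m/s × 1.989e+05 s = 1.85e+05 m = 185 km.

185 km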